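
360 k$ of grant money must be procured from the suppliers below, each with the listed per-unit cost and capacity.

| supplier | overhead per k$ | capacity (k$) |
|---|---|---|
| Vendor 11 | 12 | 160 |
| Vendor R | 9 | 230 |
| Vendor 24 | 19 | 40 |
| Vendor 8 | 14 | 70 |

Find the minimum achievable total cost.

Fill from the cheapest supplier first.
Take 230 from Vendor R at 9 — need 130 more.
Vendor 11 (12): take the remaining 130 — done.
Vendor 8, Vendor 24: unused.
Cost = 230×9 + 130×12 = 3630.

3630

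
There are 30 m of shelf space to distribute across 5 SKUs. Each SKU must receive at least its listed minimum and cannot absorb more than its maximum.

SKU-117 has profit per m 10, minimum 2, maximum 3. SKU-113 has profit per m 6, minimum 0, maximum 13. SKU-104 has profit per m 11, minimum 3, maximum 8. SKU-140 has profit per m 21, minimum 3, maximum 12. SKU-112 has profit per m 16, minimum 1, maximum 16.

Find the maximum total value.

513

Meeting every minimum uses 2+0+3+3+1 = 9 m, leaving 21.
Highest profit per m first: SKU-140 21 > SKU-112 16 > SKU-104 11 > SKU-117 10 > SKU-113 6.
SKU-140: +9 to 12 (cap) → 12 left.
SKU-112 has room for 15 more but only 12 remain, so it gets 13.
Total = 10×2 + 11×3 + 21×12 + 16×13 = 513.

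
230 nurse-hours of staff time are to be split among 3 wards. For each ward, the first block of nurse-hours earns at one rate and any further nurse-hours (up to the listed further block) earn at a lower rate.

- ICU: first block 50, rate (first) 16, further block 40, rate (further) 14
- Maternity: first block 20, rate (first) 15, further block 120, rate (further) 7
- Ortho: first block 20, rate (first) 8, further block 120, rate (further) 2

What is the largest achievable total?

Rank every tier by rate: ICU/T1 16 > Maternity/T1 15 > ICU/T2 14 > Ortho/T1 8 > Maternity/T2 7 > Ortho/T2 2.
Fill ICU T1 block (50 at 16) — 180 left.
Fill Maternity T1 block (20 at 15) — 160 left.
ICU T2 at 14: fill all 40 — 120 left.
Ortho T1 at 8: fill all 20 — 100 left.
Maternity/T2: +100 of 120 at 7; pool empty.
Total = 16×50 + 15×20 + 14×40 + 8×20 + 7×100 = 2520.

2520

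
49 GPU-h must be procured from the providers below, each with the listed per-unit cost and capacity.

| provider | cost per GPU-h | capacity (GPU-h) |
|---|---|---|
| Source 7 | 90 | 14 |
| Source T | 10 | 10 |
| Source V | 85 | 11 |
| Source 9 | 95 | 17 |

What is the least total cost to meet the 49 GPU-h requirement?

3625

Fill from the cheapest provider first.
Source T at 10: take all 10 GPU-h ; 39 still needed.
Source V at 85: take all 11 GPU-h ; 28 still needed.
Source 7 (90): use full 14 ; 14 GPU-h to go.
Source 9 at 95: take 14 of its 17 ; requirement met.
Cost = 10×10 + 11×85 + 14×90 + 14×95 = 3625.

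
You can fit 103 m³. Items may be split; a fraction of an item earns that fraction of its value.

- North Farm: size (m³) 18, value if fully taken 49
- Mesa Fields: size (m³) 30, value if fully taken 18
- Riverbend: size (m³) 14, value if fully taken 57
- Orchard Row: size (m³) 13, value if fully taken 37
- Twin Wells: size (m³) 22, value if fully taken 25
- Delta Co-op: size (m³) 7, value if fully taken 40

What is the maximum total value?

Best value per unit of size first: Delta Co-op 40/7≈5.71, Riverbend 57/14≈4.07, Orchard Row 37/13≈2.85, North Farm 49/18≈2.72, Twin Wells 25/22≈1.14, Mesa Fields 18/30≈0.6.
Delta Co-op: take in full, 7 m³ for value 40 → 96 left.
Take all of Riverbend (14 m³, value 57) → 82 m³ left.
Orchard Row: take in full, 13 m³ for value 37 → 69 left.
North Farm: take in full, 18 m³ for value 49 → 51 left.
All 22 m³ of Twin Wells fit (value 25) → 29 remain.
Only 29 m³ remain; take 29/30 of Mesa Fields for value 18×29/30 = 17.4.
Total value = 225.4.

225.4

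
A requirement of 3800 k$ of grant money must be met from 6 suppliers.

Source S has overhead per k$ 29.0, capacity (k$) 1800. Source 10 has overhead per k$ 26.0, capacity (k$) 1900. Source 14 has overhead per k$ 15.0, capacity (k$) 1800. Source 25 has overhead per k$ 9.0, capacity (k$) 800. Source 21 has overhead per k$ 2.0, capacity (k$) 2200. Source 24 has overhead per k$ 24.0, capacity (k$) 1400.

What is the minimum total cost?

Fill from the cheapest supplier first.
Take 2200 from Source 21 at 2.0 → need 1600 more.
Source 25 (9.0): use full 800 → 800 k$ to go.
Source 14 (15.0): take the remaining 800 → done.
Source 24, Source 10, Source S: unused.
Cost = 2200×2.0 + 800×9.0 + 800×15.0 = 23600.

23600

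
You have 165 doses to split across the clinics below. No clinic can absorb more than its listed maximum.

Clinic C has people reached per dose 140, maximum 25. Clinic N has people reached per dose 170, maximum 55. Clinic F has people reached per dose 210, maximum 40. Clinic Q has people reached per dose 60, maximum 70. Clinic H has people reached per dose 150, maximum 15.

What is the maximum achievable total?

25300

Highest people reached per dose first: Clinic F 210 > Clinic N 170 > Clinic H 150 > Clinic C 140 > Clinic Q 60.
Give Clinic F 40 to hit its cap of 40 → 125 left.
Give Clinic N 55 to hit its cap of 55 → 70 left.
Give Clinic H 15 to hit its cap of 15 → 55 left.
Clinic C: +25 to 25 (cap) → 30 left.
Clinic Q: +30 (room for 70) → 30. Pool exhausted.
Total = 140×25 + 170×55 + 210×40 + 60×30 + 150×15 = 25300.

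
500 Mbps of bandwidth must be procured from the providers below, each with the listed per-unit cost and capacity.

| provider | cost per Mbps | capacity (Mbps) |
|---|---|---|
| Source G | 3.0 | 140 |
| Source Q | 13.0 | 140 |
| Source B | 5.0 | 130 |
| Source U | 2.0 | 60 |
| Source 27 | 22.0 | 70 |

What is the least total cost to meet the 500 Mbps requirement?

3670

Fill from the cheapest provider first.
Source U at 2.0: take all 60 Mbps ; 440 still needed.
Source G (3.0): use full 140 ; 300 Mbps to go.
Take 130 from Source B at 5.0 ; need 170 more.
Source Q (13.0): use full 140 ; 30 Mbps to go.
Source 27 (22.0): take the remaining 30 ; done.
Cost = 60×2.0 + 140×3.0 + 130×5.0 + 140×13.0 + 30×22.0 = 3670.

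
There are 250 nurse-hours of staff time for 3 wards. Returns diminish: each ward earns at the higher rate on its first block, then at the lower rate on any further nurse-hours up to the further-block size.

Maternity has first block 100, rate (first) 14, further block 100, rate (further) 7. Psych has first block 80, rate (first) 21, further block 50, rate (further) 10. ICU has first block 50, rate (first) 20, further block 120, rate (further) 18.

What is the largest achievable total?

Rank every tier by rate: Psych/T1 21 > ICU/T1 20 > ICU/T2 18 > Maternity/T1 14 > Psych/T2 10 > Maternity/T2 7.
Psych/T1 (21): +80 → 170 left.
Fill ICU T1 block (50 at 20) → 120 left.
ICU T2 at 18: fill all 120 → 0 left.
Total = 21×80 + 20×50 + 18×120 = 4840.

4840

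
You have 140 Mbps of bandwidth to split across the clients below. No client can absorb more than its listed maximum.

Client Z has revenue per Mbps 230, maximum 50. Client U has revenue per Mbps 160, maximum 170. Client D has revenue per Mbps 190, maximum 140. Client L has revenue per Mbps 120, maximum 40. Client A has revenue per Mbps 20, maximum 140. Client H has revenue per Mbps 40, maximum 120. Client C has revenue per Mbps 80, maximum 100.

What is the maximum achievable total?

28600

Order the clients by revenue per Mbps: Client Z 230 > Client D 190 > Client U 160 > Client L 120 > Client C 80 > Client H 40 > Client A 20.
Client Z: +50 to 50 (cap) ; 90 left.
Client D has room for 140 but only 90 remain, so it gets 90.
Total = 230×50 + 190×90 = 28600.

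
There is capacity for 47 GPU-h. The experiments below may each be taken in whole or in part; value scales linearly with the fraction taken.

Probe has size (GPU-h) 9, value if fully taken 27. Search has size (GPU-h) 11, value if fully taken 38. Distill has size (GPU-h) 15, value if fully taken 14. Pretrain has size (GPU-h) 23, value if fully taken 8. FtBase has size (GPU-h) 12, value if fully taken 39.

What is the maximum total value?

Best value per unit of size first: Search 38/11≈3.45, FtBase 39/12≈3.25, Probe 27/9≈3, Distill 14/15≈0.933, Pretrain 8/23≈0.348.
Search: take in full, 11 GPU-h for value 38 ; 36 left.
FtBase: take in full, 12 GPU-h for value 39 ; 24 left.
Take all of Probe (9 GPU-h, value 27) ; 15 GPU-h left.
Distill: take in full, 15 GPU-h for value 14 ; 0 left.
Total value = 118.

118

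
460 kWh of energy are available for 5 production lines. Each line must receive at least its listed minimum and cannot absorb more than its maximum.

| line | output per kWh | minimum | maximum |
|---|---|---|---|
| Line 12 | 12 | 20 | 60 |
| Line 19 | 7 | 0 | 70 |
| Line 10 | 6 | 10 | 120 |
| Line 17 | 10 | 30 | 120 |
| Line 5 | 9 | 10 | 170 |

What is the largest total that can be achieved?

4180

Meeting every minimum uses 20+0+10+30+10 = 70 kWh, leaving 390.
Rank by output per kWh: Line 12 12 > Line 17 10 > Line 5 9 > Line 19 7 > Line 10 6.
Line 12 takes 40 more to reach its cap of 60 ; 350 left.
Line 17: +90 to 120 (cap) ; 260 left.
Line 5: +160 to 170 (cap) ; 100 left.
Give Line 19 70 more to hit its cap of 70 ; 30 left.
Only 30 left; Line 10 takes them to reach 40.
Total = 12×60 + 7×70 + 6×40 + 10×120 + 9×170 = 4180.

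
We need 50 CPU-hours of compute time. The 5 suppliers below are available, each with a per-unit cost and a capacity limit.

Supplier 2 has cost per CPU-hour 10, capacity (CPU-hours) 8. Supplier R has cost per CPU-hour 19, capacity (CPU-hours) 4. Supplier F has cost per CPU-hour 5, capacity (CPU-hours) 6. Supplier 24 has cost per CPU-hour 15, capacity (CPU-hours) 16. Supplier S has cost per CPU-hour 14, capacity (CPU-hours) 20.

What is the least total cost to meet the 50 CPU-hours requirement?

630

Cheapest first:
Supplier F (5): use full 6 → 44 CPU-hours to go.
Supplier 2 (10): use full 8 → 36 CPU-hours to go.
Take 20 from Supplier S at 14 → need 16 more.
Supplier 24 at 15: take all 16 CPU-hours → 0 still needed.
Supplier R: unused.
Cost = 6×5 + 8×10 + 20×14 + 16×15 = 630.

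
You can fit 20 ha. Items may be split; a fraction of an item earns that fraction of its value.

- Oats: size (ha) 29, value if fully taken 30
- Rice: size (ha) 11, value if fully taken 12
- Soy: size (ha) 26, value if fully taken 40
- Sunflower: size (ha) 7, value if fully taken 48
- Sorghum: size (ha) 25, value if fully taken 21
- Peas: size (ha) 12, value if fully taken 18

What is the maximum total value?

Rank by value-to-size ratio: Sunflower 48/7≈6.86, Soy 40/26≈1.54, Peas 18/12≈1.5, Rice 12/11≈1.09, Oats 30/29≈1.03, Sorghum 21/25≈0.84.
Sunflower: take in full, 7 ha for value 48 — 13 left.
Only 13 ha remain; take 13/26 of Soy for value 40×13/26 = 20.
Total value = 68.

68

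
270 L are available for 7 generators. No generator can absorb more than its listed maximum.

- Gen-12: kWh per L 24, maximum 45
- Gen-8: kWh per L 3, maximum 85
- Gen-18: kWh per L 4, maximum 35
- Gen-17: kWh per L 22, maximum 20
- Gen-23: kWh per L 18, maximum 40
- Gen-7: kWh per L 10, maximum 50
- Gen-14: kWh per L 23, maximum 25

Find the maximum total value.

Highest kWh per L first: Gen-12 24 > Gen-14 23 > Gen-17 22 > Gen-23 18 > Gen-7 10 > Gen-18 4 > Gen-8 3.
Gen-12: +45 to 45 (cap) ; 225 left.
Gen-14: +25 to 25 (cap) ; 200 left.
Gen-17: +20 to 20 (cap) ; 180 left.
Give Gen-23 40 to hit its cap of 40 ; 140 left.
Give Gen-7 50 to hit its cap of 50 ; 90 left.
Gen-18 takes 35 to reach its cap of 35 ; 55 left.
Gen-8: +55 (room for 85) → 55. Pool exhausted.
Total = 24×45 + 3×55 + 4×35 + 22×20 + 18×40 + 10×50 + 23×25 = 3620.

3620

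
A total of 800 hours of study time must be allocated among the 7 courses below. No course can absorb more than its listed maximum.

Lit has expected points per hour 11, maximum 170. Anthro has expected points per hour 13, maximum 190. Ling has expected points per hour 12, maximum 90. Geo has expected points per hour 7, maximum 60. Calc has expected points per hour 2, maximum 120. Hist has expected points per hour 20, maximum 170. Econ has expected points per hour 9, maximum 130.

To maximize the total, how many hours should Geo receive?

Rank by expected points per hour: Hist 20 > Anthro 13 > Ling 12 > Lit 11 > Econ 9 > Geo 7 > Calc 2.
Hist: +170 to 170 (cap) → 630 left.
Anthro: +190 to 190 (cap) → 440 left.
Ling takes 90 to reach its cap of 90 → 350 left.
Lit: +170 to 170 (cap) → 180 left.
Econ takes 130 to reach its cap of 130 → 50 left.
Geo: +50 (room for 60) → 50. Pool exhausted.

50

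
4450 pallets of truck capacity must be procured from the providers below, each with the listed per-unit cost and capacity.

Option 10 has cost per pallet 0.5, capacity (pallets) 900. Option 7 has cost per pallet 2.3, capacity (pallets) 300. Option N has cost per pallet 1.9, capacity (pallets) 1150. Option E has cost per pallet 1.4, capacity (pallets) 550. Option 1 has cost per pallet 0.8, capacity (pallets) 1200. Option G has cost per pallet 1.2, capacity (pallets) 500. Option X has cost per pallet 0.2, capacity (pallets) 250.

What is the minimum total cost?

Cheapest first:
Take 250 from Option X at 0.2 → need 4200 more.
Take 900 from Option 10 at 0.5 → need 3300 more.
Option 1 at 0.8: take all 1200 pallets → 2100 still needed.
Option G (1.2): use full 500 → 1600 pallets to go.
Take 550 from Option E at 1.4 → need 1050 more.
Take 1050 from Option N at 1.9 to finish.
Option 7: unused.
Cost = 250×0.2 + 900×0.5 + 1200×0.8 + 500×1.2 + 550×1.4 + 1050×1.9 = 4825.

4825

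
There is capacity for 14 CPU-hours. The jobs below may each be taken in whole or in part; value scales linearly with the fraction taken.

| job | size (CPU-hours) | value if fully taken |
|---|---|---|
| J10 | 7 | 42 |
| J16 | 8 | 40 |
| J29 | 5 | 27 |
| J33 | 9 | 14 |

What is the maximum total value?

Best value per unit of size first: J10 42/7≈6, J29 27/5≈5.4, J16 40/8≈5, J33 14/9≈1.56.
Take all of J10 (7 CPU-hours, value 42) → 7 CPU-hours left.
All 5 CPU-hours of J29 fit (value 27) → 2 remain.
2 CPU-hours left: a 2/8 share of J16 gives 40×2/8 = 10.
Total value = 79.

79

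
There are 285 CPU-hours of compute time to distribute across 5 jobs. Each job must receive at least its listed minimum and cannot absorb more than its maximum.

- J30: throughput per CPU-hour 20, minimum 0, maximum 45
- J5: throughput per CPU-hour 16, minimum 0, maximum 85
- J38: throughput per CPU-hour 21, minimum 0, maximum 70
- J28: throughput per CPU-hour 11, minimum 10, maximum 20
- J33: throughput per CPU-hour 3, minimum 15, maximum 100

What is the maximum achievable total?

4145

Meeting every minimum uses 0+0+0+10+15 = 25 CPU-hours, leaving 260.
Order the jobs by throughput per CPU-hour: J38 21 > J30 20 > J5 16 > J28 11 > J33 3.
J38: +70 to 70 (cap) — 190 left.
Give J30 45 more to hit its cap of 45 — 145 left.
J5: +85 to 85 (cap) — 60 left.
Give J28 10 more to hit its cap of 20 — 50 left.
Only 50 left; J33 takes them to reach 65.
Total = 20×45 + 16×85 + 21×70 + 11×20 + 3×65 = 4145.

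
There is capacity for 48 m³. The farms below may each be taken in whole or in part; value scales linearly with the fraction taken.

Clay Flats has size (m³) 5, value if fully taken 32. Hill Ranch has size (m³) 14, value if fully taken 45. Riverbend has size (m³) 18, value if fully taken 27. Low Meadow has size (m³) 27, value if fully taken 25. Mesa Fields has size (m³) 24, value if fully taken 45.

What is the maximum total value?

Sort by value density: Clay Flats 32/5≈6.4, Hill Ranch 45/14≈3.21, Mesa Fields 45/24≈1.88, Riverbend 27/18≈1.5, Low Meadow 25/27≈0.926.
All 5 m³ of Clay Flats fit (value 32) → 43 remain.
Hill Ranch: take in full, 14 m³ for value 45 → 29 left.
Mesa Fields: take in full, 24 m³ for value 45 → 5 left.
5 m³ left: a 5/18 share of Riverbend gives 27×5/18 = 7.5.
Total value = 129.5.

129.5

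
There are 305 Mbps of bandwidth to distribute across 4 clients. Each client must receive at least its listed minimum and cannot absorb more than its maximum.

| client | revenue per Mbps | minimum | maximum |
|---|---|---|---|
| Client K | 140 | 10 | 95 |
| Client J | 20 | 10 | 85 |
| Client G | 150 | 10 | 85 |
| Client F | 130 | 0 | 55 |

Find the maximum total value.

Meeting every minimum uses 10+10+10+0 = 30 Mbps, leaving 275.
Rank by revenue per Mbps: Client G 150 > Client K 140 > Client F 130 > Client J 20.
Client G takes 75 more to reach its cap of 85 ; 200 left.
Client K takes 85 more to reach its cap of 95 ; 115 left.
Client F: +55 to 55 (cap) ; 60 left.
Client J: +60 (room for 75) → 70. Pool exhausted.
Total = 140×95 + 20×70 + 150×85 + 130×55 = 34600.

34600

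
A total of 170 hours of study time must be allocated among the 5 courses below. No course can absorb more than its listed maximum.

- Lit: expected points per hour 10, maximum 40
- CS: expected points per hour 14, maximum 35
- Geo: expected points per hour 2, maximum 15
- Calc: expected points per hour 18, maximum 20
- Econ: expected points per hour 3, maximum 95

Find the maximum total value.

Order the courses by expected points per hour: Calc 18 > CS 14 > Lit 10 > Econ 3 > Geo 2.
Give Calc 20 to hit its cap of 20 → 150 left.
CS: +35 to 35 (cap) → 115 left.
Lit takes 40 to reach its cap of 40 → 75 left.
Econ has room for 95 but only 75 remain, so it gets 75.
Total = 10×40 + 14×35 + 18×20 + 3×75 = 1475.

1475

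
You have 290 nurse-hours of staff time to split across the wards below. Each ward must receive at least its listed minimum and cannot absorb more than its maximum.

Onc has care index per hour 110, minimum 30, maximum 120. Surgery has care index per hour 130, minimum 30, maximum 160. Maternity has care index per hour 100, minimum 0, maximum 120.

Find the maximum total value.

35000

Meeting every minimum uses 30+30+0 = 60 nurse-hours, leaving 230.
Highest care index per hour first: Surgery 130 > Onc 110 > Maternity 100.
Surgery takes 130 more to reach its cap of 160 ; 100 left.
Onc takes 90 more to reach its cap of 120 ; 10 left.
Maternity has room for 120 more but only 10 remain, so it gets 10.
Total = 110×120 + 130×160 + 100×10 = 35000.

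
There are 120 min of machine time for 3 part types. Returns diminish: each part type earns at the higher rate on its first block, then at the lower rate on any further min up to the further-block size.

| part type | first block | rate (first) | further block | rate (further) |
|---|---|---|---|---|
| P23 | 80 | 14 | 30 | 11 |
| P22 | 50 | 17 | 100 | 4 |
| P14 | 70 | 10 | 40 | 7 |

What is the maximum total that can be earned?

Order all 6 blocks by rate: P22/T1 17 > P23/T1 14 > P23/T2 11 > P14/T1 10 > P14/T2 7 > P22/T2 4.
Fill P22 T1 block (50 at 17) → 70 left.
P23/T1: +70 of 80 at 14; pool empty.
Total = 17×50 + 14×70 = 1830.

1830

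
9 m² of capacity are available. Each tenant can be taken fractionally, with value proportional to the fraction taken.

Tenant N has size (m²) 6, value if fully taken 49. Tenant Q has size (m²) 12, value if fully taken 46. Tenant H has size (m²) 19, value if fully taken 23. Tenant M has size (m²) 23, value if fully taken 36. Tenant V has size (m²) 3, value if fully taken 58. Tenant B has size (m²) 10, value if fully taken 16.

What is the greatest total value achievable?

Rank by value-to-size ratio: Tenant V 58/3≈19.3, Tenant N 49/6≈8.17, Tenant Q 46/12≈3.83, Tenant B 16/10≈1.6, Tenant M 36/23≈1.57, Tenant H 23/19≈1.21.
All 3 m² of Tenant V fit (value 58) — 6 remain.
Take all of Tenant N (6 m², value 49) — 0 m² left.
Total value = 107.

107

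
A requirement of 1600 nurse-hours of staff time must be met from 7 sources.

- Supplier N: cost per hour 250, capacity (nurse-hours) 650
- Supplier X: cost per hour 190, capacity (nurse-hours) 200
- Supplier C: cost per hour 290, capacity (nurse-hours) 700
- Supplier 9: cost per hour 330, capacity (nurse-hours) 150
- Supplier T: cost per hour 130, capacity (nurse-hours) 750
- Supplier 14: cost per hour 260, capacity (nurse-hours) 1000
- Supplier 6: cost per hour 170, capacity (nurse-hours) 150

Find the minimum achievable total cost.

286000

Fill from the cheapest source first.
Supplier T at 130: take all 750 nurse-hours ; 850 still needed.
Supplier 6 at 170: take all 150 nurse-hours ; 700 still needed.
Supplier X at 190: take all 200 nurse-hours ; 500 still needed.
Supplier N at 250: take 500 of its 650 ; requirement met.
Supplier 14, Supplier C, Supplier 9: unused.
Cost = 750×130 + 150×170 + 200×190 + 500×250 = 286000.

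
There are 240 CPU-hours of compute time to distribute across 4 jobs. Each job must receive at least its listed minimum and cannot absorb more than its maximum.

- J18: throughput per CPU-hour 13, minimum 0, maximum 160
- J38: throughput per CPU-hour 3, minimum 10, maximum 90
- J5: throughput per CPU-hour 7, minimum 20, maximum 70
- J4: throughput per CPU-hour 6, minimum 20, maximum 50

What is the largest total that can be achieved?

2580

Meeting every minimum uses 0+10+20+20 = 50 CPU-hours, leaving 190.
Order the jobs by throughput per CPU-hour: J18 13 > J5 7 > J4 6 > J38 3.
J18 takes 160 more to reach its cap of 160 ; 30 left.
J5: +30 (room for 50) → 50. Pool exhausted.
Total = 13×160 + 3×10 + 7×50 + 6×20 = 2580.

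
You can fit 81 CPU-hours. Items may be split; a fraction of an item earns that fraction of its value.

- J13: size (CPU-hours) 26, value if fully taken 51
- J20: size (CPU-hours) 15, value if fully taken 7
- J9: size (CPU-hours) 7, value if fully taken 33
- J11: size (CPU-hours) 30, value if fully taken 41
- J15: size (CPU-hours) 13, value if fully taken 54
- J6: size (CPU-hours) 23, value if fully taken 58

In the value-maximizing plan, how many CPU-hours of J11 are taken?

12

Rank by value-to-size ratio: J9 33/7≈4.71, J15 54/13≈4.15, J6 58/23≈2.52, J13 51/26≈1.96, J11 41/30≈1.37, J20 7/15≈0.467.
Take all of J9 (7 CPU-hours, value 33) — 74 CPU-hours left.
Take all of J15 (13 CPU-hours, value 54) — 61 CPU-hours left.
Take all of J6 (23 CPU-hours, value 58) — 38 CPU-hours left.
J13: take in full, 26 CPU-hours for value 51 — 12 left.
12 CPU-hours left: a 12/30 share of J11 gives 41×12/30 = 16.4.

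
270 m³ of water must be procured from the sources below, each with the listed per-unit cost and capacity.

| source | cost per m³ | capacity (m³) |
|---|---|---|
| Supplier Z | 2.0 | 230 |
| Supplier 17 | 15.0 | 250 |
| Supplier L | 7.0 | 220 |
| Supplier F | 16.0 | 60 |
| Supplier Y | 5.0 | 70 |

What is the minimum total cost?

Use sources in increasing cost order.
Supplier Z at 2.0: take all 230 m³ — 40 still needed.
Supplier Y (5.0): take the remaining 40 — done.
Supplier L, Supplier 17, Supplier F: unused.
Cost = 230×2.0 + 40×5.0 = 660.

660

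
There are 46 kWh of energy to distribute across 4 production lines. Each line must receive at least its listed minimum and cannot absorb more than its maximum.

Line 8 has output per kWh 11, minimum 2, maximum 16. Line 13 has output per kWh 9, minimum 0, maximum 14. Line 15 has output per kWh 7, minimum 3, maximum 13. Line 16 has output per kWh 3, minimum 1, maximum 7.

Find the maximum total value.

Meeting every minimum uses 2+0+3+1 = 6 kWh, leaving 40.
Order the production lines by output per kWh: Line 8 11 > Line 13 9 > Line 15 7 > Line 16 3.
Line 8 takes 14 more to reach its cap of 16 → 26 left.
Line 13: +14 to 14 (cap) → 12 left.
Line 15 takes 10 more to reach its cap of 13 → 2 left.
Line 16 has room for 6 more but only 2 remain, so it gets 3.
Total = 11×16 + 9×14 + 7×13 + 3×3 = 402.

402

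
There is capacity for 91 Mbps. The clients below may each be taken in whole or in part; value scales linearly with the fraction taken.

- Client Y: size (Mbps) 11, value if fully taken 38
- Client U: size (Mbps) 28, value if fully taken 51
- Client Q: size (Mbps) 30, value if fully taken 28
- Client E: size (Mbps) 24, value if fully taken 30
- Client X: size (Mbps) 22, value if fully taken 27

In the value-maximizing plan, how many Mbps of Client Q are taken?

6

Best value per unit of size first: Client Y 38/11≈3.45, Client U 51/28≈1.82, Client E 30/24≈1.25, Client X 27/22≈1.23, Client Q 28/30≈0.933.
All 11 Mbps of Client Y fit (value 38) ; 80 remain.
All 28 Mbps of Client U fit (value 51) ; 52 remain.
Take all of Client E (24 Mbps, value 30) ; 28 Mbps left.
Take all of Client X (22 Mbps, value 27) ; 6 Mbps left.
Fill the last 6 Mbps with part of Client Q: 6/30 of it earns 5.6.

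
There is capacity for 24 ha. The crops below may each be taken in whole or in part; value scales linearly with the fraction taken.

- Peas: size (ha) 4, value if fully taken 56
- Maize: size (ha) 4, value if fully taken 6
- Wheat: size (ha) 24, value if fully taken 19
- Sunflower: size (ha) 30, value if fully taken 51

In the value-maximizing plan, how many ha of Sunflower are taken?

20

Best value per unit of size first: Peas 56/4≈14, Sunflower 51/30≈1.7, Maize 6/4≈1.5, Wheat 19/24≈0.792.
Take all of Peas (4 ha, value 56) — 20 ha left.
Fill the last 20 ha with part of Sunflower: 20/30 of it earns 34.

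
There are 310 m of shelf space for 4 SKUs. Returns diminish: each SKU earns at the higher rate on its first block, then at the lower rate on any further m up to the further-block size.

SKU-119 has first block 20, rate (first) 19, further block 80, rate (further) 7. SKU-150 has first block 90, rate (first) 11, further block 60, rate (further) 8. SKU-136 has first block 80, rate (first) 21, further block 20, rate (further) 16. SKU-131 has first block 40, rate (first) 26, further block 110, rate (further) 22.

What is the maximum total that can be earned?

6280

Rank every tier by rate: SKU-131/T1 26 > SKU-131/T2 22 > SKU-136/T1 21 > SKU-119/T1 19 > SKU-136/T2 16 > SKU-150/T1 11 > SKU-150/T2 8 > SKU-119/T2 7.
Fill SKU-131 T1 block (40 at 26) — 270 left.
SKU-131/T2 (22): +110 — 160 left.
Fill SKU-136 T1 block (80 at 21) — 80 left.
SKU-119/T1 (19): +20 — 60 left.
Fill SKU-136 T2 block (20 at 16) — 40 left.
SKU-150/T1: +40 of 90 at 11; pool empty.
Total = 26×40 + 22×110 + 21×80 + 19×20 + 16×20 + 11×40 = 6280.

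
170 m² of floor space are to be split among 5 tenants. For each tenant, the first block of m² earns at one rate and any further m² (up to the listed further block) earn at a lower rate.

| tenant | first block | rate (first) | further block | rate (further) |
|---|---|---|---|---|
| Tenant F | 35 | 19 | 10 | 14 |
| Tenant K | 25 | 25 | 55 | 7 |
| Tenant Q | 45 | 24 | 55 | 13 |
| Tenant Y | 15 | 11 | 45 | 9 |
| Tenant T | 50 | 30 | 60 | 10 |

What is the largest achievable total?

4075

Rank every tier by rate: Tenant T/first 30 > Tenant K/first 25 > Tenant Q/first 24 > Tenant F/first 19 > Tenant F/second 14 > Tenant Q/second 13 > Tenant Y/first 11 > Tenant T/second 10 > Tenant Y/second 9 > Tenant K/second 7.
Tenant T/first (30): +50 — 120 left.
Tenant K first at 25: fill all 25 — 95 left.
Tenant Q/first (24): +45 — 50 left.
Tenant F/first (19): +35 — 15 left.
Tenant F/second (14): +10 — 5 left.
Tenant Q second at 13: only 5 left, fill 5.
Total = 30×50 + 25×25 + 24×45 + 19×35 + 14×10 + 13×5 = 4075.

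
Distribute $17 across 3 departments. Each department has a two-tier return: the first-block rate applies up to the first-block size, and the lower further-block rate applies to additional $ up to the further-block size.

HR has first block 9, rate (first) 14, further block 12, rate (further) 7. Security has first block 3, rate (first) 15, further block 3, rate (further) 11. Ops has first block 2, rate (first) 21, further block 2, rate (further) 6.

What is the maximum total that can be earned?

Order all 6 blocks by rate: Ops/T1 21 > Security/T1 15 > HR/T1 14 > Security/T2 11 > HR/T2 7 > Ops/T2 6.
Fill Ops T1 block (2 at 21) ; 15 left.
Security T1 at 15: fill all 3 ; 12 left.
HR T1 at 14: fill all 9 ; 3 left.
Security T2 at 11: fill all 3 ; 0 left.
Total = 21×2 + 15×3 + 14×9 + 11×3 = 246.

246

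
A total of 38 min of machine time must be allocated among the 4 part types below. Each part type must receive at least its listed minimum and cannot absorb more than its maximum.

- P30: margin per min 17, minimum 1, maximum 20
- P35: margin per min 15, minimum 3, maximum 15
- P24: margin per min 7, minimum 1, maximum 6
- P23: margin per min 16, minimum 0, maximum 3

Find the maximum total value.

Meeting every minimum uses 1+3+1+0 = 5 min, leaving 33.
Highest margin per min first: P30 17 > P23 16 > P35 15 > P24 7.
P30 takes 19 more to reach its cap of 20 → 14 left.
Give P23 3 more to hit its cap of 3 → 11 left.
Only 11 left; P35 takes them to reach 14.
Total = 17×20 + 15×14 + 7×1 + 16×3 = 605.

605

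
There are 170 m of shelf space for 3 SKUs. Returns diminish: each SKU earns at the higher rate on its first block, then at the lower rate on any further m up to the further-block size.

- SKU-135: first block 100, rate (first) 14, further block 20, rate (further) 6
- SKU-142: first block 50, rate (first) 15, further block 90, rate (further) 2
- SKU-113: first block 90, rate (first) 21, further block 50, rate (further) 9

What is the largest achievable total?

Rank every tier by rate: SKU-113/tier1 21 > SKU-142/tier1 15 > SKU-135/tier1 14 > SKU-113/tier2 9 > SKU-135/tier2 6 > SKU-142/tier2 2.
Fill SKU-113 tier1 block (90 at 21) ; 80 left.
SKU-142/tier1 (15): +50 ; 30 left.
30 remain; put them into SKU-135 tier1 at 14.
Total = 21×90 + 15×50 + 14×30 = 3060.

3060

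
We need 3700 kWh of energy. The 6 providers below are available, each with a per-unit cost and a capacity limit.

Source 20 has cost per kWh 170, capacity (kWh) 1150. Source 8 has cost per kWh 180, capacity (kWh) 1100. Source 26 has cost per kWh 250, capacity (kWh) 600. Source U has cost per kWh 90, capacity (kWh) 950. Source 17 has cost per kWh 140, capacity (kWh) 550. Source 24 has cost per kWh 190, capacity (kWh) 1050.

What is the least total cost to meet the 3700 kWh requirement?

Use providers in increasing cost order.
Take 950 from Source U at 90 → need 2750 more.
Source 17 (140): use full 550 → 2200 kWh to go.
Take 1150 from Source 20 at 170 → need 1050 more.
Take 1050 from Source 8 at 180 to finish.
Source 24, Source 26: unused.
Cost = 950×90 + 550×140 + 1150×170 + 1050×180 = 547000.

547000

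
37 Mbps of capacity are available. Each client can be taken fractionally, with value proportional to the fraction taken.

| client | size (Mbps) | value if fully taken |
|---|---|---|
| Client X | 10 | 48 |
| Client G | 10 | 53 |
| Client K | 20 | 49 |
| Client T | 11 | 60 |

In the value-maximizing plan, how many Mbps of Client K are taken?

Rank by value-to-size ratio: Client T 60/11≈5.45, Client G 53/10≈5.3, Client X 48/10≈4.8, Client K 49/20≈2.45.
All 11 Mbps of Client T fit (value 60) ; 26 remain.
Take all of Client G (10 Mbps, value 53) ; 16 Mbps left.
Client X: take in full, 10 Mbps for value 48 ; 6 left.
6 Mbps left: a 6/20 share of Client K gives 49×6/20 = 14.7.

6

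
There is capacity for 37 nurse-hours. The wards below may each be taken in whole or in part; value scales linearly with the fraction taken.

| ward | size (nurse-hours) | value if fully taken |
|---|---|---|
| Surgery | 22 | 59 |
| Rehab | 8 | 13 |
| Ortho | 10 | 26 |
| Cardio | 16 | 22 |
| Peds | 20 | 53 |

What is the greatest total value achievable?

98.75

Best value per unit of size first: Surgery 59/22≈2.68, Peds 53/20≈2.65, Ortho 26/10≈2.6, Rehab 13/8≈1.62, Cardio 22/16≈1.38.
Take all of Surgery (22 nurse-hours, value 59) → 15 nurse-hours left.
Only 15 nurse-hours remain; take 15/20 of Peds for value 53×15/20 = 39.75.
Total value = 98.75.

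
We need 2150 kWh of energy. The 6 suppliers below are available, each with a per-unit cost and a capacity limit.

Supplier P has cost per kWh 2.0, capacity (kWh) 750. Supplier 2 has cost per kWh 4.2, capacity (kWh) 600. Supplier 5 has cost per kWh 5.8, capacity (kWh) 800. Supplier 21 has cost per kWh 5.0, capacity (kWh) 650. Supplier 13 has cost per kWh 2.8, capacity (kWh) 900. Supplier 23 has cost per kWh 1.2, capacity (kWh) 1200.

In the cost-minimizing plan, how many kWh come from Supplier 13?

200

Cheapest first:
Take 1200 from Supplier 23 at 1.2 → need 950 more.
Supplier P (2.0): use full 750 → 200 kWh to go.
Supplier 13 (2.8): take the remaining 200 → done.
Supplier 2, Supplier 21, Supplier 5: unused.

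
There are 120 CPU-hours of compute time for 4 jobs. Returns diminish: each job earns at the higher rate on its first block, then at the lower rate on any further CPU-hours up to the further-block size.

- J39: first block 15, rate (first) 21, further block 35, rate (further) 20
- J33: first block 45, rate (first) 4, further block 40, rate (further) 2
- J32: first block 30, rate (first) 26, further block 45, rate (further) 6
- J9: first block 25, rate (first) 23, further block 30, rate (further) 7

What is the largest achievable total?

Order all 8 blocks by rate: J32/T1 26 > J9/T1 23 > J39/T1 21 > J39/T2 20 > J9/T2 7 > J32/T2 6 > J33/T1 4 > J33/T2 2.
J32/T1 (26): +30 — 90 left.
J9/T1 (23): +25 — 65 left.
J39 T1 at 21: fill all 15 — 50 left.
J39/T2 (20): +35 — 15 left.
J9/T2: +15 of 30 at 7; pool empty.
Total = 26×30 + 23×25 + 21×15 + 20×35 + 7×15 = 2475.

2475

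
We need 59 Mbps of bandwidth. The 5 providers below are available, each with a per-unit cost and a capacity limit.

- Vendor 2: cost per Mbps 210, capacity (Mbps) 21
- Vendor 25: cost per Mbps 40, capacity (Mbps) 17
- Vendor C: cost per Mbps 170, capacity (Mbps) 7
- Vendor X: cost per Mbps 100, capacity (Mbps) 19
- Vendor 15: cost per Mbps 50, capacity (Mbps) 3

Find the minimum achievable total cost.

6650

Cheapest first:
Vendor 25 at 40: take all 17 Mbps — 42 still needed.
Take 3 from Vendor 15 at 50 — need 39 more.
Take 19 from Vendor X at 100 — need 20 more.
Vendor C at 170: take all 7 Mbps — 13 still needed.
Vendor 2 (210): take the remaining 13 — done.
Cost = 17×40 + 3×50 + 19×100 + 7×170 + 13×210 = 6650.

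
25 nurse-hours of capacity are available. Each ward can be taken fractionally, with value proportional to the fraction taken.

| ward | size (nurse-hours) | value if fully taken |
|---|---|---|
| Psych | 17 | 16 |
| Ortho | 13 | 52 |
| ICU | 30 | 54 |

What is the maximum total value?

73.6

Sort by value density: Ortho 52/13≈4, ICU 54/30≈1.8, Psych 16/17≈0.941.
Ortho: take in full, 13 nurse-hours for value 52 — 12 left.
Fill the last 12 nurse-hours with part of ICU: 12/30 of it earns 21.6.
Total value = 73.6.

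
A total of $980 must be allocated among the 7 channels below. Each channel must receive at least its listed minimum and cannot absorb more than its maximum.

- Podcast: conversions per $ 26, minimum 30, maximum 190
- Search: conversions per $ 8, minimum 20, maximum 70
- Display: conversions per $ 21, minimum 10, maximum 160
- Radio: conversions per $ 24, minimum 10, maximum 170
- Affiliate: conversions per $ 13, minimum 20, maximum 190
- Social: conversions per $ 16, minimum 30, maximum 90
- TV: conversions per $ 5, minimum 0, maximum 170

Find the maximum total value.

Meeting every minimum uses 30+20+10+10+20+30+0 = 120 $, leaving 860.
Highest conversions per $ first: Podcast 26 > Radio 24 > Display 21 > Social 16 > Affiliate 13 > Search 8 > TV 5.
Podcast takes 160 more to reach its cap of 190 — 700 left.
Give Radio 160 more to hit its cap of 170 — 540 left.
Display: +150 to 160 (cap) — 390 left.
Social: +60 to 90 (cap) — 330 left.
Affiliate: +170 to 190 (cap) — 160 left.
Search: +50 to 70 (cap) — 110 left.
Only 110 left; TV takes them to reach 110.
Total = 26×190 + 8×70 + 21×160 + 24×170 + 13×190 + 16×90 + 5×110 = 17400.

17400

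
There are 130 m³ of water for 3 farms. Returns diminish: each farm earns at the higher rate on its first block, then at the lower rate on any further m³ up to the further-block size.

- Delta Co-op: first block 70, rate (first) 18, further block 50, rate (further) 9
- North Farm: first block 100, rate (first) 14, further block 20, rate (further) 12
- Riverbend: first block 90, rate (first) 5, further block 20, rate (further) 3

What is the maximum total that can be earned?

2100

Treat each block as its own option and order by rate: Delta Co-op/tier1 18 > North Farm/tier1 14 > North Farm/tier2 12 > Delta Co-op/tier2 9 > Riverbend/tier1 5 > Riverbend/tier2 3.
Fill Delta Co-op tier1 block (70 at 18) ; 60 left.
60 remain; put them into North Farm tier1 at 14.
Total = 18×70 + 14×60 = 2100.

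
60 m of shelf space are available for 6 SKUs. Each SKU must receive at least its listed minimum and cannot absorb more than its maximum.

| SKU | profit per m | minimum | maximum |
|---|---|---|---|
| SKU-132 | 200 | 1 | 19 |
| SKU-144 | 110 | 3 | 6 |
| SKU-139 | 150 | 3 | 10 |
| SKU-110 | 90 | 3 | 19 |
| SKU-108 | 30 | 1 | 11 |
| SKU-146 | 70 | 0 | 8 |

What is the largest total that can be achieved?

Meeting every minimum uses 1+3+3+3+1+0 = 11 m, leaving 49.
Rank by profit per m: SKU-132 200 > SKU-139 150 > SKU-144 110 > SKU-110 90 > SKU-146 70 > SKU-108 30.
Give SKU-132 18 more to hit its cap of 19 ; 31 left.
SKU-139 takes 7 more to reach its cap of 10 ; 24 left.
SKU-144 takes 3 more to reach its cap of 6 ; 21 left.
SKU-110: +16 to 19 (cap) ; 5 left.
SKU-146: +5 (room for 8) → 5. Pool exhausted.
Total = 200×19 + 110×6 + 150×10 + 90×19 + 30×1 + 70×5 = 8050.

8050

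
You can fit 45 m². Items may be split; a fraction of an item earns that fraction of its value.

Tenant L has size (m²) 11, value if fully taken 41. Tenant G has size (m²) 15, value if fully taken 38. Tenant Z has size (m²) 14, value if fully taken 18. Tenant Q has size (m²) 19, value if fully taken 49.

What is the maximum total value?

128

Best value per unit of size first: Tenant L 41/11≈3.73, Tenant Q 49/19≈2.58, Tenant G 38/15≈2.53, Tenant Z 18/14≈1.29.
All 11 m² of Tenant L fit (value 41) — 34 remain.
Take all of Tenant Q (19 m², value 49) — 15 m² left.
All 15 m² of Tenant G fit (value 38) — 0 remain.
Total value = 128.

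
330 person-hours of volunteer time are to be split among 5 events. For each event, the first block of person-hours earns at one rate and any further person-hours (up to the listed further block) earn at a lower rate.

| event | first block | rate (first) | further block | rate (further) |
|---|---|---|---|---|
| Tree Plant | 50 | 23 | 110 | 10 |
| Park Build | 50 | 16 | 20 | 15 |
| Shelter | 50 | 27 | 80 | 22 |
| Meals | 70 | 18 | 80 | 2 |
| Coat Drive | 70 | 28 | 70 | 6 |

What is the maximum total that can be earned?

7640

Treat each block as its own option and order by rate: Coat Drive/tier1 28 > Shelter/tier1 27 > Tree Plant/tier1 23 > Shelter/tier2 22 > Meals/tier1 18 > Park Build/tier1 16 > Park Build/tier2 15 > Tree Plant/tier2 10 > Coat Drive/tier2 6 > Meals/tier2 2.
Fill Coat Drive tier1 block (70 at 28) — 260 left.
Shelter tier1 at 27: fill all 50 — 210 left.
Fill Tree Plant tier1 block (50 at 23) — 160 left.
Shelter tier2 at 22: fill all 80 — 80 left.
Fill Meals tier1 block (70 at 18) — 10 left.
10 remain; put them into Park Build tier1 at 16.
Total = 28×70 + 27×50 + 23×50 + 22×80 + 18×70 + 16×10 = 7640.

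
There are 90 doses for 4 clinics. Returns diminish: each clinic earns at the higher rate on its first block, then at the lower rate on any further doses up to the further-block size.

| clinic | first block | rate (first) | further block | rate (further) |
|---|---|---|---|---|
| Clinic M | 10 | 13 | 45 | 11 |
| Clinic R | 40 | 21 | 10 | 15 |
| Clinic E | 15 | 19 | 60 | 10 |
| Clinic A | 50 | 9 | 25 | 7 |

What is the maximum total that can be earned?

1570

Treat each block as its own option and order by rate: Clinic R/tier1 21 > Clinic E/tier1 19 > Clinic R/tier2 15 > Clinic M/tier1 13 > Clinic M/tier2 11 > Clinic E/tier2 10 > Clinic A/tier1 9 > Clinic A/tier2 7.
Clinic R tier1 at 21: fill all 40 — 50 left.
Fill Clinic E tier1 block (15 at 19) — 35 left.
Clinic R tier2 at 15: fill all 10 — 25 left.
Fill Clinic M tier1 block (10 at 13) — 15 left.
15 remain; put them into Clinic M tier2 at 11.
Total = 21×40 + 19×15 + 15×10 + 13×10 + 11×15 = 1570.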